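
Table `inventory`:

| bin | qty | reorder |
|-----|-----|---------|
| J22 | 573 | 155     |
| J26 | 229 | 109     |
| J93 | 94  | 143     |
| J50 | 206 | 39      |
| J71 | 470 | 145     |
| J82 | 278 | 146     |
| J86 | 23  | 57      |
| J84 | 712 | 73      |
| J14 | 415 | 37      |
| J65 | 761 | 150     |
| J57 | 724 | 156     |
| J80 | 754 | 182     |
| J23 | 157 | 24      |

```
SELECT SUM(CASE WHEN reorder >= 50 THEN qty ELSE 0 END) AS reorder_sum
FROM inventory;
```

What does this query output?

bin=J22: ✓ → 573
bin=J26: ✓ → 229
bin=J93: ✓ → 94
bin=J50: ✗
bin=J71: ✓ → 470
bin=J82: ✓ → 278
bin=J86: ✓ → 23
bin=J84: ✓ → 712
bin=J14: ✗
bin=J65: ✓ → 761
bin=J57: ✓ → 724
bin=J80: ✓ → 754
bin=J23: ✗
reorder_sum = 573 + 229 + 94 + 470 + 278 + 23 + 712 + 761 + 724 + 754 = 4618

4618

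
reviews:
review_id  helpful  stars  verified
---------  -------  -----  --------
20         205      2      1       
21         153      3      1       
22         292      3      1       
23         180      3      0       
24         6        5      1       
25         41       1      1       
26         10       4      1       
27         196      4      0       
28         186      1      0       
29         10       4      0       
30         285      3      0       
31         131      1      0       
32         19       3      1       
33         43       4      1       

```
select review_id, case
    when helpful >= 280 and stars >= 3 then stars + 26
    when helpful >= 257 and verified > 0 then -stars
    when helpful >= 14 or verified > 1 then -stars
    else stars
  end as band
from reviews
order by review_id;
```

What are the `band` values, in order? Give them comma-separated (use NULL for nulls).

review_id=20: helpful >= 14 or verified > 1 → -2
review_id=21: helpful >= 14 or verified > 1 → -3
review_id=22: helpful >= 280 and stars >= 3 → 29
review_id=23: helpful >= 14 or verified > 1 → -3
review_id=24: ELSE → 5
review_id=25: helpful >= 14 or verified > 1 → -1
review_id=26: ELSE → 4
review_id=27: helpful >= 14 or verified > 1 → -4
review_id=28: helpful >= 14 or verified > 1 → -1
review_id=29: ELSE → 4
review_id=30: helpful >= 280 and stars >= 3 → 29
review_id=31: helpful >= 14 or verified > 1 → -1
review_id=32: helpful >= 14 or verified > 1 → -3
review_id=33: helpful >= 14 or verified > 1 → -4

-2, -3, 29, -3, 5, -1, 4, -4, -1, 4, 29, -1, -3, -4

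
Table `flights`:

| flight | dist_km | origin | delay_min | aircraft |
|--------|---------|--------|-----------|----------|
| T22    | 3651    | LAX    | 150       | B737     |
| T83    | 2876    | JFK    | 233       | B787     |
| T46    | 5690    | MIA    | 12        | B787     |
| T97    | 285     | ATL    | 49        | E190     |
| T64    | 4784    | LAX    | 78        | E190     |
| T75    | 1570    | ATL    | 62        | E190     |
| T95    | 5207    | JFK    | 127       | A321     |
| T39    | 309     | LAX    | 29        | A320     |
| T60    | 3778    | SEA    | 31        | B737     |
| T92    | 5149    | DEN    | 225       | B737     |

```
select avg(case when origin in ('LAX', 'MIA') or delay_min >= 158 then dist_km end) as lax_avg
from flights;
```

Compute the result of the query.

3743.1666666667

flight=T22: ✓ → 3651
flight=T83: ✓ → 2876
flight=T46: ✓ → 5690
flight=T97: ✗
flight=T64: ✓ → 4784
flight=T75: ✗
flight=T95: ✗
flight=T39: ✓ → 309
flight=T60: ✗
flight=T92: ✓ → 5149
lax_avg = (3651 + 2876 + 5690 + 4784 + 309 + 5149) / 6 = 3743.1666666667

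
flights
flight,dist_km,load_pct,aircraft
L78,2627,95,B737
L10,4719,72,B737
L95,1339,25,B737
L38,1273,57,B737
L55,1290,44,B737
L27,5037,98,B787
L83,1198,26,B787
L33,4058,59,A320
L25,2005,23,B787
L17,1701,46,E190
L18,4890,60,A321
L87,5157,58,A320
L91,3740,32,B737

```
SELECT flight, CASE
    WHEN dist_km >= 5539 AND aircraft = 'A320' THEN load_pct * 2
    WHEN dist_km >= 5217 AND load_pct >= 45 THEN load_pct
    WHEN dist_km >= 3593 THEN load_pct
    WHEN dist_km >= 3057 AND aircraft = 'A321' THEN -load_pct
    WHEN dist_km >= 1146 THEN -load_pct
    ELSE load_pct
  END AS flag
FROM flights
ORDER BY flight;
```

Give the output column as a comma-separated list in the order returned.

72, -46, 60, -23, 98, 59, -57, -44, -95, -26, 58, 32, -25

flight=L10: dist_km >= 3593 → 72
flight=L17: dist_km >= 1146 → -46
flight=L18: dist_km >= 3593 → 60
flight=L25: dist_km >= 1146 → -23
flight=L27: dist_km >= 3593 → 98
flight=L33: dist_km >= 3593 → 59
flight=L38: dist_km >= 1146 → -57
flight=L55: dist_km >= 1146 → -44
flight=L78: dist_km >= 1146 → -95
flight=L83: dist_km >= 1146 → -26
flight=L87: dist_km >= 3593 → 58
flight=L91: dist_km >= 3593 → 32
flight=L95: dist_km >= 1146 → -25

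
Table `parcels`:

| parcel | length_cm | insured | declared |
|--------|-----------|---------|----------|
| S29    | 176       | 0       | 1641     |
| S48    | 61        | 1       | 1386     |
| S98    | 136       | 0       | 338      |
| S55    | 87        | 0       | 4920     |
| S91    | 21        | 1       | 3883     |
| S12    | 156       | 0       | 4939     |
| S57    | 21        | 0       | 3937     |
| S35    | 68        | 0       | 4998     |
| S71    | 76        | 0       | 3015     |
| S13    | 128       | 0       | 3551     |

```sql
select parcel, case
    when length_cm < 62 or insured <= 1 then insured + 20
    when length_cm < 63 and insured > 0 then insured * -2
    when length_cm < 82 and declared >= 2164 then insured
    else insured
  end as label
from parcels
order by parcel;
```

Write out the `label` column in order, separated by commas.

parcel=S12: length_cm < 62 or insured <= 1 → 20
parcel=S13: length_cm < 62 or insured <= 1 → 20
parcel=S29: length_cm < 62 or insured <= 1 → 20
parcel=S35: length_cm < 62 or insured <= 1 → 20
parcel=S48: length_cm < 62 or insured <= 1 → 21
parcel=S55: length_cm < 62 or insured <= 1 → 20
parcel=S57: length_cm < 62 or insured <= 1 → 20
parcel=S71: length_cm < 62 or insured <= 1 → 20
parcel=S91: length_cm < 62 or insured <= 1 → 21
parcel=S98: length_cm < 62 or insured <= 1 → 20

20, 20, 20, 20, 21, 20, 20, 20, 21, 20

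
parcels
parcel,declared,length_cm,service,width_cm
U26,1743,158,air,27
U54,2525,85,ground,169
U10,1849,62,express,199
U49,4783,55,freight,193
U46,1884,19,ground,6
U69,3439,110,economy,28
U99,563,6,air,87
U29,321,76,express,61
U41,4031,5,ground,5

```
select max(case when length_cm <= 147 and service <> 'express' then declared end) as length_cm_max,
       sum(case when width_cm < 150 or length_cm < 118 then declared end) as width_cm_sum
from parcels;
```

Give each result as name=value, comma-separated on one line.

[length_cm_max: length_cm <= 147 and service <> 'express']
parcel=U26: ✗
parcel=U54: ✓ → 2525
parcel=U10: ✗
parcel=U49: ✓ → 4783
parcel=U46: ✓ → 1884
parcel=U69: ✓ → 3439
parcel=U99: ✓ → 563
parcel=U29: ✗
parcel=U41: ✓ → 4031
length_cm_max = MAX(2525, 4783, 1884, 3439, 563, 4031) = 4783
—
[width_cm_sum: width_cm < 150 or length_cm < 118]
parcel=U26: ✓ → 1743
parcel=U54: ✓ → 2525
parcel=U10: ✓ → 1849
parcel=U49: ✓ → 4783
parcel=U46: ✓ → 1884
parcel=U69: ✓ → 3439
parcel=U99: ✓ → 563
parcel=U29: ✓ → 321
parcel=U41: ✓ → 4031
width_cm_sum = 1743 + 2525 + 1849 + 4783 + 1884 + 3439 + 563 + 321 + 4031 = 21138

length_cm_max=4783, width_cm_sum=21138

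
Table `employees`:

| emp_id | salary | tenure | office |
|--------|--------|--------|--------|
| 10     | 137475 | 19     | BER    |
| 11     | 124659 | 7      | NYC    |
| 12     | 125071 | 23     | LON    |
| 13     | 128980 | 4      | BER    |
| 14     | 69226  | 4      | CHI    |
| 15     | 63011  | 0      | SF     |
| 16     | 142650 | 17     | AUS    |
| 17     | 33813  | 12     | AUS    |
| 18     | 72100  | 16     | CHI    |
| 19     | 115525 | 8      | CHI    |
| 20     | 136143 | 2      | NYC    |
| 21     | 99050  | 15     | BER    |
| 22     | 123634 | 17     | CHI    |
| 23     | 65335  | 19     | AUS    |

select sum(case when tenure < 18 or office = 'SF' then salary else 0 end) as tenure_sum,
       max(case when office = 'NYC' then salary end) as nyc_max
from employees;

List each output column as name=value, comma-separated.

tenure_sum=1108791, nyc_max=136143

[tenure_sum: tenure < 18 or office = 'SF']
emp_id=10: ✗
emp_id=11: ✓ → 124659
emp_id=12: ✗
emp_id=13: ✓ → 128980
emp_id=14: ✓ → 69226
emp_id=15: ✓ → 63011
emp_id=16: ✓ → 142650
emp_id=17: ✓ → 33813
emp_id=18: ✓ → 72100
emp_id=19: ✓ → 115525
emp_id=20: ✓ → 136143
emp_id=21: ✓ → 99050
emp_id=22: ✓ → 123634
emp_id=23: ✗
tenure_sum = 124659 + 128980 + 69226 + 63011 + 142650 + 33813 + 72100 + 115525 + 136143 + 99050 + 123634 = 1108791
—
[nyc_max: office = 'NYC']
emp_id=10: ✗
emp_id=11: ✓ → 124659
emp_id=12: ✗
emp_id=13: ✗
emp_id=14: ✗
emp_id=15: ✗
emp_id=16: ✗
emp_id=17: ✗
emp_id=18: ✗
emp_id=19: ✗
emp_id=20: ✓ → 136143
emp_id=21: ✗
emp_id=22: ✗
emp_id=23: ✗
nyc_max = MAX(124659, 136143) = 136143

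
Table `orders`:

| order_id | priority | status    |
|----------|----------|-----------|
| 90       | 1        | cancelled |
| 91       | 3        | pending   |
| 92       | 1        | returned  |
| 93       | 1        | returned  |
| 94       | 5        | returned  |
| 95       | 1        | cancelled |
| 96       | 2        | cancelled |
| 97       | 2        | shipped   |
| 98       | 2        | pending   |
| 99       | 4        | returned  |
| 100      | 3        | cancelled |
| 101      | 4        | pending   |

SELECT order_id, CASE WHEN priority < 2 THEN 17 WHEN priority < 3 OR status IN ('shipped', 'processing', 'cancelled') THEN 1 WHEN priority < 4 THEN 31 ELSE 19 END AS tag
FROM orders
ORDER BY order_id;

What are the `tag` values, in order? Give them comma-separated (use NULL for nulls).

order_id=90: priority < 2 → 17
order_id=91: priority < 4 → 31
order_id=92: priority < 2 → 17
order_id=93: priority < 2 → 17
order_id=94: ELSE → 19
order_id=95: priority < 2 → 17
order_id=96: priority < 3 OR status IN ('shipped', 'processing', 'cancelled') → 1
order_id=97: priority < 3 OR status IN ('shipped', 'processing', 'cancelled') → 1
order_id=98: priority < 3 OR status IN ('shipped', 'processing', 'cancelled') → 1
order_id=99: ELSE → 19
order_id=100: priority < 3 OR status IN ('shipped', 'processing', 'cancelled') → 1
order_id=101: ELSE → 19

17, 31, 17, 17, 19, 17, 1, 1, 1, 19, 1, 19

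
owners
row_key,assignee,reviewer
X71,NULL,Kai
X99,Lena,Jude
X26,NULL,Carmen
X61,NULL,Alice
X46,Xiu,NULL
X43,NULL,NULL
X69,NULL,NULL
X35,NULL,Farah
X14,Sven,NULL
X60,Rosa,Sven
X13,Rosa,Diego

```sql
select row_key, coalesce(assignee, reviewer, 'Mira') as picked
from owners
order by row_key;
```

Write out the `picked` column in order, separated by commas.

row_key=X13: assignee=Rosa → Rosa
row_key=X14: assignee=Sven → Sven
row_key=X26: assignee=NULL, reviewer=Carmen → Carmen
row_key=X35: assignee=NULL, reviewer=Farah → Farah
row_key=X43: assignee=NULL, reviewer=NULL, → literal Mira → Mira
row_key=X46: assignee=Xiu → Xiu
row_key=X60: assignee=Rosa → Rosa
row_key=X61: assignee=NULL, reviewer=Alice → Alice
row_key=X69: assignee=NULL, reviewer=NULL, → literal Mira → Mira
row_key=X71: assignee=NULL, reviewer=Kai → Kai
row_key=X99: assignee=Lena → Lena

Rosa, Sven, Carmen, Farah, Mira, Xiu, Rosa, Alice, Mira, Kai, Lena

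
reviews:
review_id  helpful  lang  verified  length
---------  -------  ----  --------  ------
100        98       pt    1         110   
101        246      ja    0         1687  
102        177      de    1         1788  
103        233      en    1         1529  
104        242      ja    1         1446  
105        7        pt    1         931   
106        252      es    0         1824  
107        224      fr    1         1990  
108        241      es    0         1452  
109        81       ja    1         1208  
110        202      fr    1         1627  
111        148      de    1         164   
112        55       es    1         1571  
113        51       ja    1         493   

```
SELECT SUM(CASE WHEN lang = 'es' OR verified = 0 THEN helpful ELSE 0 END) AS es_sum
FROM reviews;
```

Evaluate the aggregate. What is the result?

794

review_id=100: ✗
review_id=101: ✓ → 246
review_id=102: ✗
review_id=103: ✗
review_id=104: ✗
review_id=105: ✗
review_id=106: ✓ → 252
review_id=107: ✗
review_id=108: ✓ → 241
review_id=109: ✗
review_id=110: ✗
review_id=111: ✗
review_id=112: ✓ → 55
review_id=113: ✗
es_sum = 246 + 252 + 241 + 55 = 794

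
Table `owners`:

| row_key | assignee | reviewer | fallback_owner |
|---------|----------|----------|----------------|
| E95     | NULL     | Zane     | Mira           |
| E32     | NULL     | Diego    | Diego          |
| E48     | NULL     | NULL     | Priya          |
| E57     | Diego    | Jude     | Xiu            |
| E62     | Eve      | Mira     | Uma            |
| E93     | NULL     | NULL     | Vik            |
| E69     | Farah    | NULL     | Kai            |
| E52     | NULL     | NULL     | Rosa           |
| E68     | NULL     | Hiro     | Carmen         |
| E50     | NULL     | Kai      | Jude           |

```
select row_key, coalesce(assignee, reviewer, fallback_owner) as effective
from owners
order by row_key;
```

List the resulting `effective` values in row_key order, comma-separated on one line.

row_key=E32: assignee=NULL, reviewer=Diego → Diego
row_key=E48: assignee=NULL, reviewer=NULL, fallback_owner=Priya → Priya
row_key=E50: assignee=NULL, reviewer=Kai → Kai
row_key=E52: assignee=NULL, reviewer=NULL, fallback_owner=Rosa → Rosa
row_key=E57: assignee=Diego → Diego
row_key=E62: assignee=Eve → Eve
row_key=E68: assignee=NULL, reviewer=Hiro → Hiro
row_key=E69: assignee=Farah → Farah
row_key=E93: assignee=NULL, reviewer=NULL, fallback_owner=Vik → Vik
row_key=E95: assignee=NULL, reviewer=Zane → Zane

Diego, Priya, Kai, Rosa, Diego, Eve, Hiro, Farah, Vik, Zane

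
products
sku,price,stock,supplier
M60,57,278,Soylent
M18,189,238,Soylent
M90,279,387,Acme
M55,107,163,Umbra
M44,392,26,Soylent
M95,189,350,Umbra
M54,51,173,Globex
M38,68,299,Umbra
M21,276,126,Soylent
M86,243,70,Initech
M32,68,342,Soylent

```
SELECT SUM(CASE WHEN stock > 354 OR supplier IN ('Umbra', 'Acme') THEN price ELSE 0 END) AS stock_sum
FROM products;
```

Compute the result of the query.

643

sku=M60: ✗
sku=M18: ✗
sku=M90: ✓ → 279
sku=M55: ✓ → 107
sku=M44: ✗
sku=M95: ✓ → 189
sku=M54: ✗
sku=M38: ✓ → 68
sku=M21: ✗
sku=M86: ✗
sku=M32: ✗
stock_sum = 279 + 107 + 189 + 68 = 643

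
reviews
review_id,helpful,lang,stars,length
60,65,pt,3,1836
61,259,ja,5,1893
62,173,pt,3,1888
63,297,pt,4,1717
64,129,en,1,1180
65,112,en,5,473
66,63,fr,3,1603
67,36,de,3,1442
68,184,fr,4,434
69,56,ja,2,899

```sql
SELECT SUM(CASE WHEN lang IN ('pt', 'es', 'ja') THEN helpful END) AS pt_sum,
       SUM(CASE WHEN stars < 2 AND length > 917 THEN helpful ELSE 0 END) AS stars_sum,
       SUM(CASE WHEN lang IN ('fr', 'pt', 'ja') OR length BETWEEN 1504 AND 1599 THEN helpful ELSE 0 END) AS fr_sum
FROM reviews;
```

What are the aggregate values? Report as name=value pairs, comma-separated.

pt_sum=850, stars_sum=129, fr_sum=1097

[pt_sum: lang IN ('pt', 'es', 'ja')]
review_id=60: ✓ → 65
review_id=61: ✓ → 259
review_id=62: ✓ → 173
review_id=63: ✓ → 297
review_id=64: ✗
review_id=65: ✗
review_id=66: ✗
review_id=67: ✗
review_id=68: ✗
review_id=69: ✓ → 56
pt_sum = 65 + 259 + 173 + 297 + 56 = 850
—
[stars_sum: stars < 2 AND length > 917]
review_id=60: ✗
review_id=61: ✗
review_id=62: ✗
review_id=63: ✗
review_id=64: ✓ → 129
review_id=65: ✗
review_id=66: ✗
review_id=67: ✗
review_id=68: ✗
review_id=69: ✗
stars_sum = 129
—
[fr_sum: lang IN ('fr', 'pt', 'ja') OR length BETWEEN 1504 AND 1599]
review_id=60: ✓ → 65
review_id=61: ✓ → 259
review_id=62: ✓ → 173
review_id=63: ✓ → 297
review_id=64: ✗
review_id=65: ✗
review_id=66: ✓ → 63
review_id=67: ✗
review_id=68: ✓ → 184
review_id=69: ✓ → 56
fr_sum = 65 + 259 + 173 + 297 + 63 + 184 + 56 = 1097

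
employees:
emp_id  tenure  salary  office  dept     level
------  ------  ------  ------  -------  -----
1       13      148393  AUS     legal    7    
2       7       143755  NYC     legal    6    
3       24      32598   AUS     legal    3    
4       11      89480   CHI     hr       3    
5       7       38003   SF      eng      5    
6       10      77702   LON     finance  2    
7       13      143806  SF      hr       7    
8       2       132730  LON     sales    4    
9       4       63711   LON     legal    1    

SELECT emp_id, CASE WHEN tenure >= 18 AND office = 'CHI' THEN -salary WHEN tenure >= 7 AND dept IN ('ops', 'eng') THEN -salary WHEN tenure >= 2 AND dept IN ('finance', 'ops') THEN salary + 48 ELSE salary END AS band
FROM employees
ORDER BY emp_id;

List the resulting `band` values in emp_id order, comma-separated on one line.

emp_id=1: ELSE → 148393
emp_id=2: ELSE → 143755
emp_id=3: ELSE → 32598
emp_id=4: ELSE → 89480
emp_id=5: tenure >= 7 AND dept IN ('ops', 'eng') → -38003
emp_id=6: tenure >= 2 AND dept IN ('finance', 'ops') → 77750
emp_id=7: ELSE → 143806
emp_id=8: ELSE → 132730
emp_id=9: ELSE → 63711

148393, 143755, 32598, 89480, -38003, 77750, 143806, 132730, 63711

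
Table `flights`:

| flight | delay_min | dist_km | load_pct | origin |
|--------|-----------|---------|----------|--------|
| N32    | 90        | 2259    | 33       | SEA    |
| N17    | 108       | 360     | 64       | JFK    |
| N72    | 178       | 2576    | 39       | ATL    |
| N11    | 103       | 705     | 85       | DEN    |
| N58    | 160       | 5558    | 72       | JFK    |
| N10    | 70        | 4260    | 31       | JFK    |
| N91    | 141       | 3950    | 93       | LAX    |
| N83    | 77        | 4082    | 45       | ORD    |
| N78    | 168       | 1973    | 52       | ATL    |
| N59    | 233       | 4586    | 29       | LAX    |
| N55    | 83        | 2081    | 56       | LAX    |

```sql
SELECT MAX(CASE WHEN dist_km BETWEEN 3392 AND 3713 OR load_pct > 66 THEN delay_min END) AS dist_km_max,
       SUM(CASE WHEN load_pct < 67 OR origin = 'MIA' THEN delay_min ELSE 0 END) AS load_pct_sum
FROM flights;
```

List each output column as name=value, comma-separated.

dist_km_max=160, load_pct_sum=1007

[dist_km_max: dist_km BETWEEN 3392 AND 3713 OR load_pct > 66]
flight=N32: ✗
flight=N17: ✗
flight=N72: ✗
flight=N11: ✓ → 103
flight=N58: ✓ → 160
flight=N10: ✗
flight=N91: ✓ → 141
flight=N83: ✗
flight=N78: ✗
flight=N59: ✗
flight=N55: ✗
dist_km_max = MAX(103, 160, 141) = 160
—
[load_pct_sum: load_pct < 67 OR origin = 'MIA']
flight=N32: ✓ → 90
flight=N17: ✓ → 108
flight=N72: ✓ → 178
flight=N11: ✗
flight=N58: ✗
flight=N10: ✓ → 70
flight=N91: ✗
flight=N83: ✓ → 77
flight=N78: ✓ → 168
flight=N59: ✓ → 233
flight=N55: ✓ → 83
load_pct_sum = 90 + 108 + 178 + 70 + 77 + 168 + 233 + 83 = 1007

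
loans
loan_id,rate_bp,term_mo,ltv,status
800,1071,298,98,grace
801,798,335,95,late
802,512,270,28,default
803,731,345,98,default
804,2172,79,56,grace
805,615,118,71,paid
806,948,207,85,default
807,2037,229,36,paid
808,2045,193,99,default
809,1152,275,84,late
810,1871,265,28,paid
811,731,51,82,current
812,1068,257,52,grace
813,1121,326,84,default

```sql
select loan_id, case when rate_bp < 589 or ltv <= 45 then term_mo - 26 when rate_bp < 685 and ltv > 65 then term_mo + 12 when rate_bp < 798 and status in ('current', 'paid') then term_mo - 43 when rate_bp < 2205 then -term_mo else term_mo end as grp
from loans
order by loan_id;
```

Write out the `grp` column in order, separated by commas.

-298, -335, 244, -345, -79, 130, -207, 203, -193, -275, 239, 8, -257, -326

loan_id=800: rate_bp < 2205 → -298
loan_id=801: rate_bp < 2205 → -335
loan_id=802: rate_bp < 589 or ltv <= 45 → 244
loan_id=803: rate_bp < 2205 → -345
loan_id=804: rate_bp < 2205 → -79
loan_id=805: rate_bp < 685 and ltv > 65 → 130
loan_id=806: rate_bp < 2205 → -207
loan_id=807: rate_bp < 589 or ltv <= 45 → 203
loan_id=808: rate_bp < 2205 → -193
loan_id=809: rate_bp < 2205 → -275
loan_id=810: rate_bp < 589 or ltv <= 45 → 239
loan_id=811: rate_bp < 798 and status in ('current', 'paid') → 8
loan_id=812: rate_bp < 2205 → -257
loan_id=813: rate_bp < 2205 → -326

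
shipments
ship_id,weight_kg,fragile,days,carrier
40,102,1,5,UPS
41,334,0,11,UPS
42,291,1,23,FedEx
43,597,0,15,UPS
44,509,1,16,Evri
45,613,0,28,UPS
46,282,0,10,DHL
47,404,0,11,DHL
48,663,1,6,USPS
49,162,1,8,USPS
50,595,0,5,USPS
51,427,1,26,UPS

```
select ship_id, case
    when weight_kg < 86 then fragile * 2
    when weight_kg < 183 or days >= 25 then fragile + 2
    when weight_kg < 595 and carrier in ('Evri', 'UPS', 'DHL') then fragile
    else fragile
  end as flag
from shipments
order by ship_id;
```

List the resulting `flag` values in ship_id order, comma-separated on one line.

ship_id=40: weight_kg < 183 or days >= 25 → 3
ship_id=41: weight_kg < 595 and carrier in ('Evri', 'UPS', 'DHL') → 0
ship_id=42: ELSE → 1
ship_id=43: ELSE → 0
ship_id=44: weight_kg < 595 and carrier in ('Evri', 'UPS', 'DHL') → 1
ship_id=45: weight_kg < 183 or days >= 25 → 2
ship_id=46: weight_kg < 595 and carrier in ('Evri', 'UPS', 'DHL') → 0
ship_id=47: weight_kg < 595 and carrier in ('Evri', 'UPS', 'DHL') → 0
ship_id=48: ELSE → 1
ship_id=49: weight_kg < 183 or days >= 25 → 3
ship_id=50: ELSE → 0
ship_id=51: weight_kg < 183 or days >= 25 → 3

3, 0, 1, 0, 1, 2, 0, 0, 1, 3, 0, 3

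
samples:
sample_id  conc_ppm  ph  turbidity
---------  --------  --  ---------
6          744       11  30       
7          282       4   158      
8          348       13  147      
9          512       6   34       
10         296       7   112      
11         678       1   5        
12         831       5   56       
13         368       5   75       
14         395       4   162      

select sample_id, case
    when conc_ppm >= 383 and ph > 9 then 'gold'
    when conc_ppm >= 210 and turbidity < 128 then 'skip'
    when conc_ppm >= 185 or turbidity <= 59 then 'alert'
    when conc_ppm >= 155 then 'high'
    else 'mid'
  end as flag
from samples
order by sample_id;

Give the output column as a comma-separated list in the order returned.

sample_id=6: conc_ppm >= 383 and ph > 9 → gold
sample_id=7: conc_ppm >= 185 or turbidity <= 59 → alert
sample_id=8: conc_ppm >= 185 or turbidity <= 59 → alert
sample_id=9: conc_ppm >= 210 and turbidity < 128 → skip
sample_id=10: conc_ppm >= 210 and turbidity < 128 → skip
sample_id=11: conc_ppm >= 210 and turbidity < 128 → skip
sample_id=12: conc_ppm >= 210 and turbidity < 128 → skip
sample_id=13: conc_ppm >= 210 and turbidity < 128 → skip
sample_id=14: conc_ppm >= 185 or turbidity <= 59 → alert

gold, alert, alert, skip, skip, skip, skip, skip, alert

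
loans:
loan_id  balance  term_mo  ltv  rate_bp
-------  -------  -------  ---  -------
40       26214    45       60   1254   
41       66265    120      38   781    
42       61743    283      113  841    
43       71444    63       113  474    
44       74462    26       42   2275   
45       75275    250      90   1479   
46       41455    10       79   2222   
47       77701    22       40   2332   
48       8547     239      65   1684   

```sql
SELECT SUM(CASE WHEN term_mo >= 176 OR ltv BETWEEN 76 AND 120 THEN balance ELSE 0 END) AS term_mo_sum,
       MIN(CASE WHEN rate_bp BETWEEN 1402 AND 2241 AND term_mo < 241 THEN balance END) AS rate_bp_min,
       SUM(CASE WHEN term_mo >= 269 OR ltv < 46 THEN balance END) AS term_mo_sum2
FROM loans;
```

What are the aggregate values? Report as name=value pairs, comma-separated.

[term_mo_sum: term_mo >= 176 OR ltv BETWEEN 76 AND 120]
loan_id=40: ✗
loan_id=41: ✗
loan_id=42: ✓ → 61743
loan_id=43: ✓ → 71444
loan_id=44: ✗
loan_id=45: ✓ → 75275
loan_id=46: ✓ → 41455
loan_id=47: ✗
loan_id=48: ✓ → 8547
term_mo_sum = 61743 + 71444 + 75275 + 41455 + 8547 = 258464
—
[rate_bp_min: rate_bp BETWEEN 1402 AND 2241 AND term_mo < 241]
loan_id=40: ✗
loan_id=41: ✗
loan_id=42: ✗
loan_id=43: ✗
loan_id=44: ✗
loan_id=45: ✗
loan_id=46: ✓ → 41455
loan_id=47: ✗
loan_id=48: ✓ → 8547
rate_bp_min = MIN(41455, 8547) = 8547
—
[term_mo_sum2: term_mo >= 269 OR ltv < 46]
loan_id=40: ✗
loan_id=41: ✓ → 66265
loan_id=42: ✓ → 61743
loan_id=43: ✗
loan_id=44: ✓ → 74462
loan_id=45: ✗
loan_id=46: ✗
loan_id=47: ✓ → 77701
loan_id=48: ✗
term_mo_sum2 = 66265 + 61743 + 74462 + 77701 = 280171

term_mo_sum=258464, rate_bp_min=8547, term_mo_sum2=280171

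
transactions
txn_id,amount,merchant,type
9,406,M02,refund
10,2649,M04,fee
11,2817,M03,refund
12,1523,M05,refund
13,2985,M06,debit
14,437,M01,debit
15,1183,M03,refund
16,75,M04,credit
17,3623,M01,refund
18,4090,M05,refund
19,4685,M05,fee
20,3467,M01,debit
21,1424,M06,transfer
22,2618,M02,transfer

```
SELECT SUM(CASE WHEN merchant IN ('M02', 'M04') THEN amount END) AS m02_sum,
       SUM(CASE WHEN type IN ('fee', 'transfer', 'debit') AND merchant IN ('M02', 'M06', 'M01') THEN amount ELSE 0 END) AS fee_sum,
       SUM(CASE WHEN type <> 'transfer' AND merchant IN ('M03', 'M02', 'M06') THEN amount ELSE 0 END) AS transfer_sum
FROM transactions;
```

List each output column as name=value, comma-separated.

[m02_sum: merchant IN ('M02', 'M04')]
txn_id=9: ✓ → 406
txn_id=10: ✓ → 2649
txn_id=11: ✗
txn_id=12: ✗
txn_id=13: ✗
txn_id=14: ✗
txn_id=15: ✗
txn_id=16: ✓ → 75
txn_id=17: ✗
txn_id=18: ✗
txn_id=19: ✗
txn_id=20: ✗
txn_id=21: ✗
txn_id=22: ✓ → 2618
m02_sum = 406 + 2649 + 75 + 2618 = 5748
—
[fee_sum: type IN ('fee', 'transfer', 'debit') AND merchant IN ('M02', 'M06', 'M01')]
txn_id=9: ✗
txn_id=10: ✗
txn_id=11: ✗
txn_id=12: ✗
txn_id=13: ✓ → 2985
txn_id=14: ✓ → 437
txn_id=15: ✗
txn_id=16: ✗
txn_id=17: ✗
txn_id=18: ✗
txn_id=19: ✗
txn_id=20: ✓ → 3467
txn_id=21: ✓ → 1424
txn_id=22: ✓ → 2618
fee_sum = 2985 + 437 + 3467 + 1424 + 2618 = 10931
—
[transfer_sum: type <> 'transfer' AND merchant IN ('M03', 'M02', 'M06')]
txn_id=9: ✓ → 406
txn_id=10: ✗
txn_id=11: ✓ → 2817
txn_id=12: ✗
txn_id=13: ✓ → 2985
txn_id=14: ✗
txn_id=15: ✓ → 1183
txn_id=16: ✗
txn_id=17: ✗
txn_id=18: ✗
txn_id=19: ✗
txn_id=20: ✗
txn_id=21: ✗
txn_id=22: ✗
transfer_sum = 406 + 2817 + 2985 + 1183 = 7391

m02_sum=5748, fee_sum=10931, transfer_sum=7391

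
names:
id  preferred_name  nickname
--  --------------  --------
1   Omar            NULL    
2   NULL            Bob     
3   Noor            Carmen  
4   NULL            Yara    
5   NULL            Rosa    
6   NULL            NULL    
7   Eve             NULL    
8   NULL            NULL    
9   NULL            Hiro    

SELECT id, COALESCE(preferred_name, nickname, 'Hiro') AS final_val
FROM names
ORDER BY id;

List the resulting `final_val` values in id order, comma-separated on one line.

Omar, Bob, Noor, Yara, Rosa, Hiro, Eve, Hiro, Hiro

id=1: preferred_name=Omar → Omar
id=2: preferred_name=NULL, nickname=Bob → Bob
id=3: preferred_name=Noor → Noor
id=4: preferred_name=NULL, nickname=Yara → Yara
id=5: preferred_name=NULL, nickname=Rosa → Rosa
id=6: preferred_name=NULL, nickname=NULL, → literal Hiro → Hiro
id=7: preferred_name=Eve → Eve
id=8: preferred_name=NULL, nickname=NULL, → literal Hiro → Hiro
id=9: preferred_name=NULL, nickname=Hiro → Hiro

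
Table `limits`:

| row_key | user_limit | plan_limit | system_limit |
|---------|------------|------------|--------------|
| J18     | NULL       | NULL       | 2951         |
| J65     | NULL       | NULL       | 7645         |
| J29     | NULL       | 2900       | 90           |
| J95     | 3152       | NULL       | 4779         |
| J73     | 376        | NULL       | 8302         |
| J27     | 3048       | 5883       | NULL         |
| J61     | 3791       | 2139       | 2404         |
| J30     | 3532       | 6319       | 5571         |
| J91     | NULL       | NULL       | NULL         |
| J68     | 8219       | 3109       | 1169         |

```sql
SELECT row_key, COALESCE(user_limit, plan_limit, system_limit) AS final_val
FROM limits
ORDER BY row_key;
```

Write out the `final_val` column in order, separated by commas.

row_key=J18: user_limit=NULL, plan_limit=NULL, system_limit=2951 → 2951
row_key=J27: user_limit=3048 → 3048
row_key=J29: user_limit=NULL, plan_limit=2900 → 2900
row_key=J30: user_limit=3532 → 3532
row_key=J61: user_limit=3791 → 3791
row_key=J65: user_limit=NULL, plan_limit=NULL, system_limit=7645 → 7645
row_key=J68: user_limit=8219 → 8219
row_key=J73: user_limit=376 → 376
row_key=J91: user_limit=NULL, plan_limit=NULL, system_limit=NULL (all NULL) → NULL
row_key=J95: user_limit=3152 → 3152

2951, 3048, 2900, 3532, 3791, 7645, 8219, 376, NULL, 3152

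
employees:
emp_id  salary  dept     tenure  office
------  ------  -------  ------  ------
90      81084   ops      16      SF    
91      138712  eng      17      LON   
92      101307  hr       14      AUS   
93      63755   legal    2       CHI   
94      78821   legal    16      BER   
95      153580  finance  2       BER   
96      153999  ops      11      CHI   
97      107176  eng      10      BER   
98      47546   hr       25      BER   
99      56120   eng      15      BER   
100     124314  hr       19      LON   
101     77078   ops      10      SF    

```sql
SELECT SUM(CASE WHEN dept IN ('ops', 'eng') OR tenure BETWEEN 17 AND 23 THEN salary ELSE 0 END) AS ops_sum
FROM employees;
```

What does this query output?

emp_id=90: ✓ → 81084
emp_id=91: ✓ → 138712
emp_id=92: ✗
emp_id=93: ✗
emp_id=94: ✗
emp_id=95: ✗
emp_id=96: ✓ → 153999
emp_id=97: ✓ → 107176
emp_id=98: ✗
emp_id=99: ✓ → 56120
emp_id=100: ✓ → 124314
emp_id=101: ✓ → 77078
ops_sum = 81084 + 138712 + 153999 + 107176 + 56120 + 124314 + 77078 = 738483

738483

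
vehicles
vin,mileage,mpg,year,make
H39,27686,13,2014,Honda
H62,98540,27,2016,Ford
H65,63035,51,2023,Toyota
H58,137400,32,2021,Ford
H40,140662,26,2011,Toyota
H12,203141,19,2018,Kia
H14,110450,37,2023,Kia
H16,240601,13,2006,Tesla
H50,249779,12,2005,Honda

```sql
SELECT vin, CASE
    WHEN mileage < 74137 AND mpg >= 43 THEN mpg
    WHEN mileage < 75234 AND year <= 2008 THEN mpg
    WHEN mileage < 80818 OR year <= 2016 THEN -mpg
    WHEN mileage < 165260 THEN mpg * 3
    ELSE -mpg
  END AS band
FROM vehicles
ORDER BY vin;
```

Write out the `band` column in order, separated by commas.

-19, 111, -13, -13, -26, -12, 96, -27, 51

vin=H12: ELSE → -19
vin=H14: mileage < 165260 → 111
vin=H16: mileage < 80818 OR year <= 2016 → -13
vin=H39: mileage < 80818 OR year <= 2016 → -13
vin=H40: mileage < 80818 OR year <= 2016 → -26
vin=H50: mileage < 80818 OR year <= 2016 → -12
vin=H58: mileage < 165260 → 96
vin=H62: mileage < 80818 OR year <= 2016 → -27
vin=H65: mileage < 74137 AND mpg >= 43 → 51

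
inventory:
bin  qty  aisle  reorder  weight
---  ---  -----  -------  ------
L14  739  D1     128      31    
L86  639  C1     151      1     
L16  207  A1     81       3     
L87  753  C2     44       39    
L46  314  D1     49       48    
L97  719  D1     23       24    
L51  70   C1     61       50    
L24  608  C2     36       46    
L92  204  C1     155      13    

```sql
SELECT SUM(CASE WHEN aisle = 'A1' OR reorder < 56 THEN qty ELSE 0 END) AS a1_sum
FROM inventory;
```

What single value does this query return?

bin=L14: ✗
bin=L86: ✗
bin=L16: ✓ → 207
bin=L87: ✓ → 753
bin=L46: ✓ → 314
bin=L97: ✓ → 719
bin=L51: ✗
bin=L24: ✓ → 608
bin=L92: ✗
a1_sum = 207 + 753 + 314 + 719 + 608 = 2601

2601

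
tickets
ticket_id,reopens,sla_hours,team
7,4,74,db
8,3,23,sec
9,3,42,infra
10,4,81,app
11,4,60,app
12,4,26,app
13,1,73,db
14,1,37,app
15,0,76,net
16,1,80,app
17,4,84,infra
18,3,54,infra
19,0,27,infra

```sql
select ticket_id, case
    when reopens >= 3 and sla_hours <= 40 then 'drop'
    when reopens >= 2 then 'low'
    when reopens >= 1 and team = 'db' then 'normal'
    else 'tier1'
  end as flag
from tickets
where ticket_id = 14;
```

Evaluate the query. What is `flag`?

ticket_id = 14: reopens=1, sla_hours=37, team=app.
reopens >= 3 and sla_hours <= 40 → false
reopens >= 2 → false
reopens >= 1 and team = 'db' → false
No prior WHEN matched → ELSE → tier1

tier1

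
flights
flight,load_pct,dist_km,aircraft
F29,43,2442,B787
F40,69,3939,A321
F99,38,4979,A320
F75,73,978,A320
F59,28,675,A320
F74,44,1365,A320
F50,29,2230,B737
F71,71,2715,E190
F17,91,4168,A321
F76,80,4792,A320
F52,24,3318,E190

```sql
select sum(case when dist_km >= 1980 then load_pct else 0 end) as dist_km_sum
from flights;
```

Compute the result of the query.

flight=F29: ✓ → 43
flight=F40: ✓ → 69
flight=F99: ✓ → 38
flight=F75: ✗
flight=F59: ✗
flight=F74: ✗
flight=F50: ✓ → 29
flight=F71: ✓ → 71
flight=F17: ✓ → 91
flight=F76: ✓ → 80
flight=F52: ✓ → 24
dist_km_sum = 43 + 69 + 38 + 29 + 71 + 91 + 80 + 24 = 445

445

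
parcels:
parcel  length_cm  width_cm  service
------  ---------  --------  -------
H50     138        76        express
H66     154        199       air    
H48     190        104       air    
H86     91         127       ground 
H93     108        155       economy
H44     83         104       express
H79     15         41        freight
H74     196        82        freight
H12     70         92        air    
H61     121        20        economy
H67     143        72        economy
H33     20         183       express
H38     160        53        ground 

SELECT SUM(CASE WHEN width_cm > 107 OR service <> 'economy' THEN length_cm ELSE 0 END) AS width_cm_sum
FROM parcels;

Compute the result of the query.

1225

parcel=H50: ✓ → 138
parcel=H66: ✓ → 154
parcel=H48: ✓ → 190
parcel=H86: ✓ → 91
parcel=H93: ✓ → 108
parcel=H44: ✓ → 83
parcel=H79: ✓ → 15
parcel=H74: ✓ → 196
parcel=H12: ✓ → 70
parcel=H61: ✗
parcel=H67: ✗
parcel=H33: ✓ → 20
parcel=H38: ✓ → 160
width_cm_sum = 138 + 154 + 190 + 91 + 108 + 83 + 15 + 196 + 70 + 20 + 160 = 1225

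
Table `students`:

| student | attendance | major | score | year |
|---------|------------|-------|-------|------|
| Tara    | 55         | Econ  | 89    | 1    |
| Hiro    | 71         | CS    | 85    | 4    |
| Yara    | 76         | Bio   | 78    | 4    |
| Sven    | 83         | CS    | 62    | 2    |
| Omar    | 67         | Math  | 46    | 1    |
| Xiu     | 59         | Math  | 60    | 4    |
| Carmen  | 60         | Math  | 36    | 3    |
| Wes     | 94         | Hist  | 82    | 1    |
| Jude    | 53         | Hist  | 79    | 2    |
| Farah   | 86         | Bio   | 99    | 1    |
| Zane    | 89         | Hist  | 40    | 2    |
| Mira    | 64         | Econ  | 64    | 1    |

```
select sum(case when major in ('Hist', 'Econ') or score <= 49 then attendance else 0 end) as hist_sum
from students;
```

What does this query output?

482

student=Tara: ✓ → 55
student=Hiro: ✗
student=Yara: ✗
student=Sven: ✗
student=Omar: ✓ → 67
student=Xiu: ✗
student=Carmen: ✓ → 60
student=Wes: ✓ → 94
student=Jude: ✓ → 53
student=Farah: ✗
student=Zane: ✓ → 89
student=Mira: ✓ → 64
hist_sum = 55 + 67 + 60 + 94 + 53 + 89 + 64 = 482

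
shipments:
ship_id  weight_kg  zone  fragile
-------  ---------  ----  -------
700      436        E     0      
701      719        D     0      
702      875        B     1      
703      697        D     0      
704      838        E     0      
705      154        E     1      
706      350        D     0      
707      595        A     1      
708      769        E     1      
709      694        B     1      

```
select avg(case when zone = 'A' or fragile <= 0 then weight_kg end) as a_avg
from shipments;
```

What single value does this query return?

605.8333333333

ship_id=700: ✓ → 436
ship_id=701: ✓ → 719
ship_id=702: ✗
ship_id=703: ✓ → 697
ship_id=704: ✓ → 838
ship_id=705: ✗
ship_id=706: ✓ → 350
ship_id=707: ✓ → 595
ship_id=708: ✗
ship_id=709: ✗
a_avg = (436 + 719 + 697 + 838 + 350 + 595) / 6 = 605.8333333333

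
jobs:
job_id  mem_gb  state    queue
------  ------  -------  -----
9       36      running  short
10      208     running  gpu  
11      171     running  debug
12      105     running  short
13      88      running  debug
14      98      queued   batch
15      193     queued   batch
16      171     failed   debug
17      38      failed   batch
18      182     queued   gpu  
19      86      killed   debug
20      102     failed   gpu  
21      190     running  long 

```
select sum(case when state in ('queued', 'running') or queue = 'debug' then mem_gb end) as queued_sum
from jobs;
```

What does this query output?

job_id=9: ✓ → 36
job_id=10: ✓ → 208
job_id=11: ✓ → 171
job_id=12: ✓ → 105
job_id=13: ✓ → 88
job_id=14: ✓ → 98
job_id=15: ✓ → 193
job_id=16: ✓ → 171
job_id=17: ✗
job_id=18: ✓ → 182
job_id=19: ✓ → 86
job_id=20: ✗
job_id=21: ✓ → 190
queued_sum = 36 + 208 + 171 + 105 + 88 + 98 + 193 + 171 + 182 + 86 + 190 = 1528

1528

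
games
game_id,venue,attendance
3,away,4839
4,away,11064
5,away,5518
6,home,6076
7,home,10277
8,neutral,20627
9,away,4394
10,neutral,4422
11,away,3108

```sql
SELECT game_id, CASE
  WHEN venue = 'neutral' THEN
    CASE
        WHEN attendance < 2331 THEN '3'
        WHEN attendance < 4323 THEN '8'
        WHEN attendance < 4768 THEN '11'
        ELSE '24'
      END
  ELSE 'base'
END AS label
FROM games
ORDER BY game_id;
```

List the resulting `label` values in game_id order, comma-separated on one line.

base, base, base, base, base, 24, base, 11, base

game_id=3: venue='away' → outer ELSE → base
game_id=4: venue='away' → outer ELSE → base
game_id=5: venue='away' → outer ELSE → base
game_id=6: venue='home' → outer ELSE → base
game_id=7: venue='home' → outer ELSE → base
game_id=8: venue='neutral' → inner[ELSE] → 24
game_id=9: venue='away' → outer ELSE → base
game_id=10: venue='neutral' → inner[attendance < 4768] → 11
game_id=11: venue='away' → outer ELSE → base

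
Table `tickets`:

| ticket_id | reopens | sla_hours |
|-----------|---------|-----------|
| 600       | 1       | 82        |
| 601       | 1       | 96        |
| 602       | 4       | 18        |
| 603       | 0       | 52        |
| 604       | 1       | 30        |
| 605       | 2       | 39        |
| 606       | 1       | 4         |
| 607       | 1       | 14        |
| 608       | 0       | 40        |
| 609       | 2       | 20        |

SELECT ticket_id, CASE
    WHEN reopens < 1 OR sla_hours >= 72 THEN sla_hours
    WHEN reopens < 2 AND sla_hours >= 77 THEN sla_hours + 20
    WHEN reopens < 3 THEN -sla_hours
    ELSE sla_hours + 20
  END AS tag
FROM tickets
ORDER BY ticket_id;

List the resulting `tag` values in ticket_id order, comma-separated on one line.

ticket_id=600: reopens < 1 OR sla_hours >= 72 → 82
ticket_id=601: reopens < 1 OR sla_hours >= 72 → 96
ticket_id=602: ELSE → 38
ticket_id=603: reopens < 1 OR sla_hours >= 72 → 52
ticket_id=604: reopens < 3 → -30
ticket_id=605: reopens < 3 → -39
ticket_id=606: reopens < 3 → -4
ticket_id=607: reopens < 3 → -14
ticket_id=608: reopens < 1 OR sla_hours >= 72 → 40
ticket_id=609: reopens < 3 → -20

82, 96, 38, 52, -30, -39, -4, -14, 40, -20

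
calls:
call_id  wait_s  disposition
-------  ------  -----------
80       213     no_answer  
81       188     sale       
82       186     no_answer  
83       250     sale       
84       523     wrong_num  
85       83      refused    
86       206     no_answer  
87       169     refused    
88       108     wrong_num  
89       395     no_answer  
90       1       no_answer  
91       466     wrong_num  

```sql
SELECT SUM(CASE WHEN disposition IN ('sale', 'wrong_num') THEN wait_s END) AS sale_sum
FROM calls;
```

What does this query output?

call_id=80: ✗
call_id=81: ✓ → 188
call_id=82: ✗
call_id=83: ✓ → 250
call_id=84: ✓ → 523
call_id=85: ✗
call_id=86: ✗
call_id=87: ✗
call_id=88: ✓ → 108
call_id=89: ✗
call_id=90: ✗
call_id=91: ✓ → 466
sale_sum = 188 + 250 + 523 + 108 + 466 = 1535

1535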